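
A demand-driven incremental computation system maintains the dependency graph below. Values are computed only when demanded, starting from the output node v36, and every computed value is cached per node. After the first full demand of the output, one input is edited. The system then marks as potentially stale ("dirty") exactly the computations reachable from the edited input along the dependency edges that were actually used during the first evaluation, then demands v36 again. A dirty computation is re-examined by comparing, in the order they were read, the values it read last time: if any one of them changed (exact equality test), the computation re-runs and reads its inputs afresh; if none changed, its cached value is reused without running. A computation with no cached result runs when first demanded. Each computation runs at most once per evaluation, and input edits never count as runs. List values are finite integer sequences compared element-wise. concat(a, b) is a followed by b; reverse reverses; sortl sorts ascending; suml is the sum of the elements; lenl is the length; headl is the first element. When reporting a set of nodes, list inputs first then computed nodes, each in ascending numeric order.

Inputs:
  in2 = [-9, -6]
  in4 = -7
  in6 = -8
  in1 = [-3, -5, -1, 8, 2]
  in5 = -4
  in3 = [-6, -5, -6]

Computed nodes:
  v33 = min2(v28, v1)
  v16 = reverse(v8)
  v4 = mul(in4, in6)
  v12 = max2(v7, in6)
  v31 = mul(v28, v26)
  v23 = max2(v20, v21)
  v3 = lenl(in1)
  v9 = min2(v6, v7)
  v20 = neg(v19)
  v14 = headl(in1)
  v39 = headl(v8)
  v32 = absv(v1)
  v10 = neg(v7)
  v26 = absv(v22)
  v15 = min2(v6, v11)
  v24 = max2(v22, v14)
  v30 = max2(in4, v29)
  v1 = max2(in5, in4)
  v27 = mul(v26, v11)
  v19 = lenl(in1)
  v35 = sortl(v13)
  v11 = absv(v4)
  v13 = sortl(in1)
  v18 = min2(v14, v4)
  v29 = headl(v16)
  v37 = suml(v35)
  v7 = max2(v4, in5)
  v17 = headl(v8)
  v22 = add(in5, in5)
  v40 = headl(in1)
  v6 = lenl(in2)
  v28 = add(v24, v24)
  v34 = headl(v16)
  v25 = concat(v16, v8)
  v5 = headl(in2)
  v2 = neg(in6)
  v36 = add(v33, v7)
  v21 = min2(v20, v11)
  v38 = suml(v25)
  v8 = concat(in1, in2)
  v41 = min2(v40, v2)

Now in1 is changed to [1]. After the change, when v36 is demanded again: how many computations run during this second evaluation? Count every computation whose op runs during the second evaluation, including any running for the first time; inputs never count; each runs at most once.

First evaluation (everything demanded from the output):
  v1 = max2(-4, -7) = -4
  v4 = mul(-7, -8) = 56
  v7 = max2(56, -4) = 56
  v14 = headl([-3, -5, -1, 8, 2]) = -3
  v22 = add(-4, -4) = -8
  v24 = max2(-8, -3) = -3
  v28 = add(-3, -3) = -6
  v33 = min2(-6, -4) = -6
  v36 = add(-6, 56) = 50

Propagation after the edit:
  v14: runs — in1 [-3, -5, -1, 8, 2]->[1]; result 1.
  v24: runs — v14 -3->1; result 1.
  v28: runs — v24 -3->1; v24 -3->1; result 2.
  v33: runs — v28 -6->2; result -4.
  v36: runs — v33 -6->-4; result 52.

Computations that run: v14, v24, v28, v33, v36 — 5 in total.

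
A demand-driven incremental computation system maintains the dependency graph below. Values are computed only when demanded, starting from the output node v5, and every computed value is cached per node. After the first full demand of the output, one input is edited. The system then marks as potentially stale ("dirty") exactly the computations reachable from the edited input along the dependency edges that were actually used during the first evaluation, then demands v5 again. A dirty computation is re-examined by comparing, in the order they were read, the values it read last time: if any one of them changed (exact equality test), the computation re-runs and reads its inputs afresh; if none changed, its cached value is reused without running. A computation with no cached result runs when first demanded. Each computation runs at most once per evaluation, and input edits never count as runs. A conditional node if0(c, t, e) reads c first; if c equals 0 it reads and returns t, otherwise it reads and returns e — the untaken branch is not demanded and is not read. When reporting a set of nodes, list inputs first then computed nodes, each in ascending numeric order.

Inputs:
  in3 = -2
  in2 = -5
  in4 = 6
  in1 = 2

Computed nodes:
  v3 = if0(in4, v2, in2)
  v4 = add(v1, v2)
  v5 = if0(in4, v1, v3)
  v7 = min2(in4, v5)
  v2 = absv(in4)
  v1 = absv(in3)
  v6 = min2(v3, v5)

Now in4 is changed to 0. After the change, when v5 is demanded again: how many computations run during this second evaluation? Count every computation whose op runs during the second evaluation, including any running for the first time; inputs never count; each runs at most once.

Computations that run: v1, v5 — 2 in total.
Key observation: a condition flipped, so demand moved to the other branch — v3 is never re-examined.

First evaluation (everything demanded from the output):
  v3 = if0(in4=6 -> else branch in2) = -5
  v5 = if0(in4=6 -> else branch v3) = -5

Propagation after the edit:
  v1: demanded for the first time — runs, produces 2.
  v3: marked dirty but never re-examined — demand shifted away from it.
  v5: runs — in4 6->0; result 2.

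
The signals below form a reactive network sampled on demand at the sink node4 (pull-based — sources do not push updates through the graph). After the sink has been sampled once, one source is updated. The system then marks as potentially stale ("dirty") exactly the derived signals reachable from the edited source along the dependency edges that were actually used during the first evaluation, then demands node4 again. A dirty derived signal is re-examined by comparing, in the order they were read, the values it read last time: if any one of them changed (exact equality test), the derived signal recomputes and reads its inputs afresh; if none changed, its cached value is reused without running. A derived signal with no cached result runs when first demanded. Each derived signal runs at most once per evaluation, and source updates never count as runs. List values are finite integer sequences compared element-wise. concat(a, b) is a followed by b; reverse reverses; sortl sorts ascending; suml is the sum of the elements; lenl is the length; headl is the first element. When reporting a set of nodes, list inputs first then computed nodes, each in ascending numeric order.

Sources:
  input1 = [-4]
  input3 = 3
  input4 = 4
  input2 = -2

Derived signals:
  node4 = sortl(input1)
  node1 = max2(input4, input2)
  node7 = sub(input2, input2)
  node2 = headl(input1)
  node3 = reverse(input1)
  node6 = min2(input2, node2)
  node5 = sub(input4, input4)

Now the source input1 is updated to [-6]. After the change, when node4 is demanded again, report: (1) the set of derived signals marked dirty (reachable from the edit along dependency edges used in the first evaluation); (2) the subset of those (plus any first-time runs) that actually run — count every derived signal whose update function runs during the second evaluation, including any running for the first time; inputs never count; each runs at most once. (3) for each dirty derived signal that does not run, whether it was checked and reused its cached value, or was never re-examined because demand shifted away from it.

Dirty set: node4.
Run set: node4 (1 run).
All dirty derived signals ended up running.

Initial pass — values computed on the first demand:
  node4 = sortl([-4]) = [-4]

Second demand — change propagation:
  node4: re-runs because input1 [-4]->[-6]; new result [-6].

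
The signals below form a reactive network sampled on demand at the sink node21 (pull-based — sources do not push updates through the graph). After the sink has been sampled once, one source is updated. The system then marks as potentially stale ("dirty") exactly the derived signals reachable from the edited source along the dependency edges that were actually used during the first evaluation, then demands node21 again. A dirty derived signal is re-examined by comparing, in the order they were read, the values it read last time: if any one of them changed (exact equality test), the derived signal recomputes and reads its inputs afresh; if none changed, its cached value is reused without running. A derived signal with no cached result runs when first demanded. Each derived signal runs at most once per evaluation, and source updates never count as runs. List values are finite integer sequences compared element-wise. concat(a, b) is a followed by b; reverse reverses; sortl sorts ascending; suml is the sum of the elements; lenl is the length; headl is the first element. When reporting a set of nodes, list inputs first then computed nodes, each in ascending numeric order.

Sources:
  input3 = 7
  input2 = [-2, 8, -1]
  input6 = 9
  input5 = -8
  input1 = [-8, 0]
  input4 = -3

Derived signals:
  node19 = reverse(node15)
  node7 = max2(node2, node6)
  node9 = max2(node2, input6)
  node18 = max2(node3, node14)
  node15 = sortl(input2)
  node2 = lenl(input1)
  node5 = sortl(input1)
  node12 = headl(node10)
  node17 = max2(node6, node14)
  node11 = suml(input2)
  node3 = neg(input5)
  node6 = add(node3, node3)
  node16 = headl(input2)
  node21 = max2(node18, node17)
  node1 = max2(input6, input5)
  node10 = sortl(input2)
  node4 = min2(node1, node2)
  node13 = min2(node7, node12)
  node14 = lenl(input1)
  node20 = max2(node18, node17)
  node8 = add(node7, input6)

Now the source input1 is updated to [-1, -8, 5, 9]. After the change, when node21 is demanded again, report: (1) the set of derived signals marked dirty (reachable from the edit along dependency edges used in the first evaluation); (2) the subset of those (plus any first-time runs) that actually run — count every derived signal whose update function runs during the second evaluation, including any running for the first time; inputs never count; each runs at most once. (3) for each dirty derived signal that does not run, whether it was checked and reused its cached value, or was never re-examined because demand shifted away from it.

Initial pass — values computed on the first demand:
  node3 = neg(-8) = 8
  node6 = add(8, 8) = 16
  node14 = lenl([-8, 0]) = 2
  node17 = max2(16, 2) = 16
  node18 = max2(8, 2) = 8
  node21 = max2(8, 16) = 16

Second demand — change propagation:
  node14: re-runs because input1 [-8, 0]->[-1, -8, 5, 9]; new result 4.
  node17: re-runs because node14 2->4; new result 16 (unchanged).
  node18: re-runs because node14 2->4; new result 8 (unchanged).
  node21: re-examined; everything it read last time is the same (node18 unchanged, node17 unchanged) — cache 16 kept, no run.

The important point: at node21 every value read last time is unchanged, so the dirty flag clears without a run.

Dirty set: node14, node17, node18, node21.
Run set: node14, node17, node18 (3 run).
Re-examined without running (cache reused): node21.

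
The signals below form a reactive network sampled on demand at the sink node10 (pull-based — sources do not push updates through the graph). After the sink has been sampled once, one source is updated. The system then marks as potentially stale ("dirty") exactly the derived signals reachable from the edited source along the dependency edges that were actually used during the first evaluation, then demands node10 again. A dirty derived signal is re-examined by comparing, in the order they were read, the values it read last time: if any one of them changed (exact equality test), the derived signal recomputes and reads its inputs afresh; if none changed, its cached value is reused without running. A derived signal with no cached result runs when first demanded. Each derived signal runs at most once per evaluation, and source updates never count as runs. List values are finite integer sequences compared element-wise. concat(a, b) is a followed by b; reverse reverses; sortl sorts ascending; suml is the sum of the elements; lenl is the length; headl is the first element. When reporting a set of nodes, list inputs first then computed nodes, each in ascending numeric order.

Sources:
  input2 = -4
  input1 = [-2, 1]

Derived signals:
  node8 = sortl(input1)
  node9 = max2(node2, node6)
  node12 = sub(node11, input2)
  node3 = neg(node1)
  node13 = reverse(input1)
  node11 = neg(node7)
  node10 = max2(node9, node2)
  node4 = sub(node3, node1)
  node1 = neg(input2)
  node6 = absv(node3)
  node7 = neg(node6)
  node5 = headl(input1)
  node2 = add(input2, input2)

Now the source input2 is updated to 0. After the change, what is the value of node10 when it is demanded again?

node10 now evaluates to 0.

Initial pass — values computed on the first demand:
  node1 = neg(-4) = 4
  node2 = add(-4, -4) = -8
  node3 = neg(4) = -4
  node6 = absv(-4) = 4
  node9 = max2(-8, 4) = 4
  node10 = max2(4, -8) = 4

Second demand — change propagation:
  node1: re-runs because input2 -4->0; new result 0.
  node2: re-runs because input2 -4->0; input2 -4->0; new result 0.
  node3: re-runs because node1 4->0; new result 0.
  node6: re-runs because node3 -4->0; new result 0.
  node9: re-runs because node2 -8->0; node6 4->0; new result 0.
  node10: re-runs because node9 4->0; node2 -8->0; new result 0.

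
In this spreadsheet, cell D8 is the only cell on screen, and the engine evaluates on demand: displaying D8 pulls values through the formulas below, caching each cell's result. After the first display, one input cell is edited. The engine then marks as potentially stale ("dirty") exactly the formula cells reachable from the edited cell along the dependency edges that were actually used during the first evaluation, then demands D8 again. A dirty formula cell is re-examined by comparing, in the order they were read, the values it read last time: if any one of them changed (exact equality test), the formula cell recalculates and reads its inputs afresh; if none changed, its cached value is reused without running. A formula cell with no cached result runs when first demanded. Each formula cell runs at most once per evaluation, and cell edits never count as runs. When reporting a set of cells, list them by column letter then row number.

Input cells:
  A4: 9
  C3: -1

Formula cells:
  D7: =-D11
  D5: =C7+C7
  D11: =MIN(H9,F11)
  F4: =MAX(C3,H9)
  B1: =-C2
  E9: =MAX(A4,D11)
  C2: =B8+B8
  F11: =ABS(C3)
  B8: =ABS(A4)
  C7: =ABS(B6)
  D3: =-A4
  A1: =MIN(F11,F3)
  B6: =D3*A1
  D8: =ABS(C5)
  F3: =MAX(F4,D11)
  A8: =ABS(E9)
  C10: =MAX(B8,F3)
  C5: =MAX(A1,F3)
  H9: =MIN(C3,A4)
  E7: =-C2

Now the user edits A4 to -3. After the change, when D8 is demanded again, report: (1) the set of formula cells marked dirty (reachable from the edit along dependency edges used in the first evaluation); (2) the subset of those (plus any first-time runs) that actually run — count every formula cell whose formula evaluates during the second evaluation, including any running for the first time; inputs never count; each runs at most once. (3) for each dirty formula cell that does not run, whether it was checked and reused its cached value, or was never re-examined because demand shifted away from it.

Dirty set: A1, C5, D8, D11, F3, F4, H9.
Run set: D11, F3, F4, H9 (4 run).
Re-examined without running (cache reused): A1, C5, D8.
The important point: at A1 every value read last time is unchanged, so the dirty flag clears without a run.

Initial pass — values computed on the first demand:
  F11 = ABS(-1) = 1
  H9 = MIN(-1, 9) = -1
  D11 = MIN(-1, 1) = -1
  F4 = MAX(-1, -1) = -1
  F3 = MAX(-1, -1) = -1
  A1 = MIN(1, -1) = -1
  C5 = MAX(-1, -1) = -1
  D8 = ABS(-1) = 1

Second demand — change propagation:
  H9: re-runs because A4 9->-3; new result -3.
  D11: re-runs because H9 -1->-3; new result -3.
  F4: re-runs because H9 -1->-3; new result -1 (unchanged).
  F3: re-runs because D11 -1->-3; new result -1 (unchanged).
  A1: re-examined; everything it read last time is the same (F11 unchanged, F3 unchanged) — cache -1 kept, no run.
  C5: re-examined; everything it read last time is the same (A1 unchanged, F3 unchanged) — cache -1 kept, no run.
  D8: re-examined; everything it read last time is the same (C5 unchanged) — cache 1 kept, no run.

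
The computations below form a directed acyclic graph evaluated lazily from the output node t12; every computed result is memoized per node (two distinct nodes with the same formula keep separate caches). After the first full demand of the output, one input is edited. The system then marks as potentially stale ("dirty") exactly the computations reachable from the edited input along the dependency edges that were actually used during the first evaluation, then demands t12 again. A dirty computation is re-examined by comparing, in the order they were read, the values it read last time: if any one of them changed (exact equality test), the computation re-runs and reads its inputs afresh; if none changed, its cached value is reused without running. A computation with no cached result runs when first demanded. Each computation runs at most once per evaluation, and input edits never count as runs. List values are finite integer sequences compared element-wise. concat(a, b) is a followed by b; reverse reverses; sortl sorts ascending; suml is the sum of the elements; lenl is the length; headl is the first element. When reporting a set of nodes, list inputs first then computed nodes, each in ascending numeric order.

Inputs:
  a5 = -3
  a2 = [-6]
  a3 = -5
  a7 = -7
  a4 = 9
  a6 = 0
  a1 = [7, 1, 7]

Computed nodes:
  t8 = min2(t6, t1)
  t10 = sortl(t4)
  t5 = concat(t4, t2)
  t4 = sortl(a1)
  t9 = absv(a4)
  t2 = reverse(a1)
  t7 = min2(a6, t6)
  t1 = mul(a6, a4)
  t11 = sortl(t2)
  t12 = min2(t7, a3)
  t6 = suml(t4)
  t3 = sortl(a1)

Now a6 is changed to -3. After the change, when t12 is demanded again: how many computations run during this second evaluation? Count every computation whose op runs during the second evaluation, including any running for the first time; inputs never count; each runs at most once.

First demand of the output computes:
  t4 = sortl([7, 1, 7]) = [1, 7, 7]
  t6 = suml([1, 7, 7]) = 15
  t7 = min2(0, 15) = 0
  t12 = min2(0, -5) = -5

After the edit, cleaning proceeds:
  t7: a read changed (a6 0->-3) — executes, giving -3.
  t12: a read changed (t7 0->-3) — executes, giving -5 — identical to its old value.

2 computations run: t7, t12.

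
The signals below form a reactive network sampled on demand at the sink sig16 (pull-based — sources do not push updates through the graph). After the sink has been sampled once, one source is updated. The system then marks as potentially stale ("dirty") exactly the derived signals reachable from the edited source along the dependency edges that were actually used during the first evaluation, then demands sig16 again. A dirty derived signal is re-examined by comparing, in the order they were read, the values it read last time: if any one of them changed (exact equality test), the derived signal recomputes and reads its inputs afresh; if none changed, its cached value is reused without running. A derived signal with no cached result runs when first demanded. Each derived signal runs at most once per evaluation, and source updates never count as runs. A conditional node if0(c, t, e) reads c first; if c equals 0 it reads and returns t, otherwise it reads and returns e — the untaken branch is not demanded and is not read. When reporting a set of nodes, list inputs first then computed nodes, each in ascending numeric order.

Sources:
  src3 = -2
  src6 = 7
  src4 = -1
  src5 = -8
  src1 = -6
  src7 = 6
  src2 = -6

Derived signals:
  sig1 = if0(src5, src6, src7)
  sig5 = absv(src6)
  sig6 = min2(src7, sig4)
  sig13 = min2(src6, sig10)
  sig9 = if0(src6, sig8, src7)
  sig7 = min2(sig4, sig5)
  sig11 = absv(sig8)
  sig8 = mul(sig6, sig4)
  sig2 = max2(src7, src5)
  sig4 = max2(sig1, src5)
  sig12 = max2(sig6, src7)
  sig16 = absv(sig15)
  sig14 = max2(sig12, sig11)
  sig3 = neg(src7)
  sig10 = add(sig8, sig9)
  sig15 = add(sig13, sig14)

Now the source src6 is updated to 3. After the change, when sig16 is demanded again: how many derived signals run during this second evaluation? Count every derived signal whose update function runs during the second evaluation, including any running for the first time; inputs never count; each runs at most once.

Run set: sig9, sig13, sig15, sig16 (4 run).
The important point: at sig10 every value read last time is unchanged, so the dirty flag clears without a run.

Initial pass — values computed on the first demand:
  sig1 = if0(src5=-8 -> else branch src7) = 6
  sig4 = max2(6, -8) = 6
  sig6 = min2(6, 6) = 6
  sig8 = mul(6, 6) = 36
  sig9 = if0(src6=7 -> else branch src7) = 6
  sig10 = add(36, 6) = 42
  sig11 = absv(36) = 36
  sig12 = max2(6, 6) = 6
  sig13 = min2(7, 42) = 7
  sig14 = max2(6, 36) = 36
  sig15 = add(7, 36) = 43
  sig16 = absv(43) = 43

Second demand — change propagation:
  sig9: re-runs because src6 7->3; new result 6 (unchanged).
  sig10: re-examined; everything it read last time is the same (sig8 unchanged, sig9 unchanged) — cache 42 kept, no run.
  sig13: re-runs because src6 7->3; new result 3.
  sig15: re-runs because sig13 7->3; new result 39.
  sig16: re-runs because sig15 43->39; new result 39.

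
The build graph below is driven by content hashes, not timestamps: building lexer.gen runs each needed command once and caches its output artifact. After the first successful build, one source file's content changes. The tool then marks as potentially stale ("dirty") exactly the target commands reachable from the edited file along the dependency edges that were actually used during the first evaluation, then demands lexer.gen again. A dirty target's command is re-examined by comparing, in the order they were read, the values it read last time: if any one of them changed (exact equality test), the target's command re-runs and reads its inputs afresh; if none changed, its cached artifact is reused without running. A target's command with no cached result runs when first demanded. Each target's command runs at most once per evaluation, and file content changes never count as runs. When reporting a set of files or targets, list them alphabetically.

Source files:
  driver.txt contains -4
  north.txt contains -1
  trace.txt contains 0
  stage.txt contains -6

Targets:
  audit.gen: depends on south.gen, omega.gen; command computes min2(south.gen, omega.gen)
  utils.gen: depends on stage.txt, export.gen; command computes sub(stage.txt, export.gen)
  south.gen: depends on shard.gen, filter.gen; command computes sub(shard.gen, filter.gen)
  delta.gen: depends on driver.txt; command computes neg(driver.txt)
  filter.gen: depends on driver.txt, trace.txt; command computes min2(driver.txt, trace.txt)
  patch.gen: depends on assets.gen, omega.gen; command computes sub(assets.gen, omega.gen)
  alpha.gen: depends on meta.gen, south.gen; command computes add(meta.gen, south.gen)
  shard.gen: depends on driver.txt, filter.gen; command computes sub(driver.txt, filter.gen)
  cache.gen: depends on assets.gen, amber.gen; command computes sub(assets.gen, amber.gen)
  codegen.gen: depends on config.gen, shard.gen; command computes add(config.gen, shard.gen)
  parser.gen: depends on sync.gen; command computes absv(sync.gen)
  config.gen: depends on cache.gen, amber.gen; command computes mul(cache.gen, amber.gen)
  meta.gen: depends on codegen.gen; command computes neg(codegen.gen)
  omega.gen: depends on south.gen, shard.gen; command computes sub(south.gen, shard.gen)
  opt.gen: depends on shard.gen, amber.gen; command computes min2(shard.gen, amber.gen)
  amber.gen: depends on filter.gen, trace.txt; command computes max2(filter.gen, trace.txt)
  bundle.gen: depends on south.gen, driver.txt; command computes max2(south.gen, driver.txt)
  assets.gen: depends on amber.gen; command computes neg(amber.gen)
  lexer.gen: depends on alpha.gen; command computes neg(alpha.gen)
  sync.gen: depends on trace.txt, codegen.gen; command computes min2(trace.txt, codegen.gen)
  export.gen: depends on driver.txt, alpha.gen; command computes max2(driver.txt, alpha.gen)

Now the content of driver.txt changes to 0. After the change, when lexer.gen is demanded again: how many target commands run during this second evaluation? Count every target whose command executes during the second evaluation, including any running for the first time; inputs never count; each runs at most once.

Initial pass — values computed on the first demand:
  filter.gen = min2(-4, 0) = -4
  amber.gen = max2(-4, 0) = 0
  assets.gen = neg(0) = 0
  cache.gen = sub(0, 0) = 0
  config.gen = mul(0, 0) = 0
  shard.gen = sub(-4, -4) = 0
  codegen.gen = add(0, 0) = 0
  meta.gen = neg(0) = 0
  south.gen = sub(0, -4) = 4
  alpha.gen = add(0, 4) = 4
  lexer.gen = neg(4) = -4

Second demand — change propagation:
  filter.gen: re-runs because driver.txt -4->0; new result 0.
  amber.gen: re-runs because filter.gen -4->0; new result 0 (unchanged).
  assets.gen: re-examined; everything it read last time is the same (amber.gen unchanged) — cache 0 kept, no run.
  cache.gen: re-examined; everything it read last time is the same (assets.gen unchanged, amber.gen unchanged) — cache 0 kept, no run.
  config.gen: re-examined; everything it read last time is the same (cache.gen unchanged, amber.gen unchanged) — cache 0 kept, no run.
  shard.gen: re-runs because driver.txt -4->0; filter.gen -4->0; new result 0 (unchanged).
  codegen.gen: re-examined; everything it read last time is the same (config.gen unchanged, shard.gen unchanged) — cache 0 kept, no run.
  meta.gen: re-examined; everything it read last time is the same (codegen.gen unchanged) — cache 0 kept, no run.
  south.gen: re-runs because filter.gen -4->0; new result 0.
  alpha.gen: re-runs because south.gen 4->0; new result 0.
  lexer.gen: re-runs because alpha.gen 4->0; new result 0.

The important point: at assets.gen every value read last time is unchanged, so the dirty flag clears without a run.

Run set: alpha.gen, amber.gen, filter.gen, lexer.gen, shard.gen, south.gen (6 run).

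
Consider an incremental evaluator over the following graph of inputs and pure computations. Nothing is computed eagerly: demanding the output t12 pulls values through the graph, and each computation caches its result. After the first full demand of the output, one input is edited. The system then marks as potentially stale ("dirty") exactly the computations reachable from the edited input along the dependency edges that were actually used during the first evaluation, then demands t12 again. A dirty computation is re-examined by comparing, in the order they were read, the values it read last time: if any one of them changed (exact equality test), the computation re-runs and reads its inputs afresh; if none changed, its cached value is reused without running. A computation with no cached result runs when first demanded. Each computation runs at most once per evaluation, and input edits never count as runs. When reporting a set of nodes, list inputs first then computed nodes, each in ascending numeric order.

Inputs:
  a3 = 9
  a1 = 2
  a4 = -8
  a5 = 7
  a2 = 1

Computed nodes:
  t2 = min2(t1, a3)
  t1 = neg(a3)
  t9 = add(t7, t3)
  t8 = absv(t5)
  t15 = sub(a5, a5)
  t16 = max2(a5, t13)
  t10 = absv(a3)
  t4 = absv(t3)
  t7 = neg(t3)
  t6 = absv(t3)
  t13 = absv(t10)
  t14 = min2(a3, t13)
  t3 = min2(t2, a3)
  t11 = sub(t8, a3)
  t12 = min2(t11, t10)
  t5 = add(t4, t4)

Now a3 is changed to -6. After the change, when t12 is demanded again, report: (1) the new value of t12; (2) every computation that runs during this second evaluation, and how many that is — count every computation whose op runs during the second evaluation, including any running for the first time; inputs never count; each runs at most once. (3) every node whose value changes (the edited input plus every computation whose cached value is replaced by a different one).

t12 now evaluates to 6.
Run set: t1, t2, t3, t4, t5, t8, t10, t11, t12 (9 run).
Changed values: a3, t1, t2, t3, t4, t5, t8, t10, t11, t12.

Initial pass — values computed on the first demand:
  t1 = neg(9) = -9
  t2 = min2(-9, 9) = -9
  t3 = min2(-9, 9) = -9
  t4 = absv(-9) = 9
  t5 = add(9, 9) = 18
  t8 = absv(18) = 18
  t10 = absv(9) = 9
  t11 = sub(18, 9) = 9
  t12 = min2(9, 9) = 9

Second demand — change propagation:
  t1: re-runs because a3 9->-6; new result 6.
  t2: re-runs because t1 -9->6; a3 9->-6; new result -6.
  t3: re-runs because t2 -9->-6; a3 9->-6; new result -6.
  t4: re-runs because t3 -9->-6; new result 6.
  t5: re-runs because t4 9->6; t4 9->6; new result 12.
  t8: re-runs because t5 18->12; new result 12.
  t10: re-runs because a3 9->-6; new result 6.
  t11: re-runs because t8 18->12; a3 9->-6; new result 18.
  t12: re-runs because t11 9->18; t10 9->6; new result 6.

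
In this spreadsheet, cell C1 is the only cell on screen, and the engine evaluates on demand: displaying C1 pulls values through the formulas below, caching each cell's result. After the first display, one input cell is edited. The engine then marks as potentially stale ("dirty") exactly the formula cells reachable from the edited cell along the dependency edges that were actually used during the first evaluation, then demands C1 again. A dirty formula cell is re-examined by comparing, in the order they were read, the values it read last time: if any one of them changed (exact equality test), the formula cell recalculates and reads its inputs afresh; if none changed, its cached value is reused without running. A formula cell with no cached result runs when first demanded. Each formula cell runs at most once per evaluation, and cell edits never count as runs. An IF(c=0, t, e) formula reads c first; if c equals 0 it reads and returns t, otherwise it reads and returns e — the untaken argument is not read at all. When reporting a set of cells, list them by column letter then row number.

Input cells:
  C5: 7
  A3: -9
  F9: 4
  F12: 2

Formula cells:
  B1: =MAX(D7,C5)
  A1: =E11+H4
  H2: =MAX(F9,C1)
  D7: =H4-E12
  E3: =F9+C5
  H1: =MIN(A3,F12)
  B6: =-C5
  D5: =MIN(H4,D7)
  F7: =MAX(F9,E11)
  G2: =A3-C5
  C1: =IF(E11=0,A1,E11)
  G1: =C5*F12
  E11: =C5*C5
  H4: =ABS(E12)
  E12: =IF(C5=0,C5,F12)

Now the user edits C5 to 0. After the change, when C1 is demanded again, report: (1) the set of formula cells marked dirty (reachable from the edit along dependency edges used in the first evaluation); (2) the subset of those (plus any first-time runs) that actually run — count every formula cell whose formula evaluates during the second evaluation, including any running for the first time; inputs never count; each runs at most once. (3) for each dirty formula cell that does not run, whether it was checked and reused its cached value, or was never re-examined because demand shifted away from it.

Dirty set: C1, E11.
Run set: A1, C1, E11, E12, H4 (5 run).
All dirty formula cells ended up running.
The important point: the flipped condition pulls in fresh nodes; A1, E12, H4 run for the first time.

Initial pass — values computed on the first demand:
  E11 = 7 * 7 = 49
  C1 = IF(E11=0: E11=49 -> else branch E11) = 49

Second demand — change propagation:
  E11: re-runs because C5 7->0; C5 7->0; new result 0.
  E12: newly demanded (no cache) — executes and yields 0.
  H4: newly demanded (no cache) — executes and yields 0.
  A1: newly demanded (no cache) — executes and yields 0.
  C1: re-runs because E11 49->0; E11 49->0; new result 0.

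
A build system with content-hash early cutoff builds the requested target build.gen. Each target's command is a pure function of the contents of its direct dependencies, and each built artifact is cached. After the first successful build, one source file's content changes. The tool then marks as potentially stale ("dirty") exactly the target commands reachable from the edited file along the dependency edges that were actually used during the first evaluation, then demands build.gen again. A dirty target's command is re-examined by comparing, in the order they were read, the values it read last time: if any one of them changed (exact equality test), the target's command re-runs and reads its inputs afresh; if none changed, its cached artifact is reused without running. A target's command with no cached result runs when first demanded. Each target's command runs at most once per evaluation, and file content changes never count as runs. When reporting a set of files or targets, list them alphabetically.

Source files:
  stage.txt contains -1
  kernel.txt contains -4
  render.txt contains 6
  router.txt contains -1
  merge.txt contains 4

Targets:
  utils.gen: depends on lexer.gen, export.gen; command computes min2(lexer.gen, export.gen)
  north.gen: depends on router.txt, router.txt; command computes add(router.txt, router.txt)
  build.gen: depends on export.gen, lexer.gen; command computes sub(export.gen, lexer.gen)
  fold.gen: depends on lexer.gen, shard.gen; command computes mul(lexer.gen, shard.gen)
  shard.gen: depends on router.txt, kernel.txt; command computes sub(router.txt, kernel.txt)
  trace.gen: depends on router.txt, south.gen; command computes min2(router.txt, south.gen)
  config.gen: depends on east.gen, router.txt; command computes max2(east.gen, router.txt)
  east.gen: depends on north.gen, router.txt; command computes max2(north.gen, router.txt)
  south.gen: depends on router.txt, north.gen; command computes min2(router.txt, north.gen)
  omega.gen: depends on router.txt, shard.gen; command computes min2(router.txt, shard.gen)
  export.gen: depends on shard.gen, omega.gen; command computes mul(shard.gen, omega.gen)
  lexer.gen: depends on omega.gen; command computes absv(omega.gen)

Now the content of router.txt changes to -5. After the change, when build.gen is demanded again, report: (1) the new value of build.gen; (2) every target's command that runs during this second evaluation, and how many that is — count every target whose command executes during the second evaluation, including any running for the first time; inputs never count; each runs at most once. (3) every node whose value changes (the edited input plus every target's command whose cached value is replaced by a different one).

New value of build.gen: 0.
Target commands that run: build.gen, export.gen, lexer.gen, omega.gen, shard.gen — 5 in total.
Values that change: build.gen, export.gen, lexer.gen, omega.gen, router.txt, shard.gen.

First evaluation (everything demanded from the output):
  shard.gen = sub(-1, -4) = 3
  omega.gen = min2(-1, 3) = -1
  export.gen = mul(3, -1) = -3
  lexer.gen = absv(-1) = 1
  build.gen = sub(-3, 1) = -4

Propagation after the edit:
  shard.gen: runs — router.txt -1->-5; result -1.
  omega.gen: runs — router.txt -1->-5; shard.gen 3->-1; result -5.
  export.gen: runs — shard.gen 3->-1; omega.gen -1->-5; result 5.
  lexer.gen: runs — omega.gen -1->-5; result 5.
  build.gen: runs — export.gen -3->5; lexer.gen 1->5; result 0.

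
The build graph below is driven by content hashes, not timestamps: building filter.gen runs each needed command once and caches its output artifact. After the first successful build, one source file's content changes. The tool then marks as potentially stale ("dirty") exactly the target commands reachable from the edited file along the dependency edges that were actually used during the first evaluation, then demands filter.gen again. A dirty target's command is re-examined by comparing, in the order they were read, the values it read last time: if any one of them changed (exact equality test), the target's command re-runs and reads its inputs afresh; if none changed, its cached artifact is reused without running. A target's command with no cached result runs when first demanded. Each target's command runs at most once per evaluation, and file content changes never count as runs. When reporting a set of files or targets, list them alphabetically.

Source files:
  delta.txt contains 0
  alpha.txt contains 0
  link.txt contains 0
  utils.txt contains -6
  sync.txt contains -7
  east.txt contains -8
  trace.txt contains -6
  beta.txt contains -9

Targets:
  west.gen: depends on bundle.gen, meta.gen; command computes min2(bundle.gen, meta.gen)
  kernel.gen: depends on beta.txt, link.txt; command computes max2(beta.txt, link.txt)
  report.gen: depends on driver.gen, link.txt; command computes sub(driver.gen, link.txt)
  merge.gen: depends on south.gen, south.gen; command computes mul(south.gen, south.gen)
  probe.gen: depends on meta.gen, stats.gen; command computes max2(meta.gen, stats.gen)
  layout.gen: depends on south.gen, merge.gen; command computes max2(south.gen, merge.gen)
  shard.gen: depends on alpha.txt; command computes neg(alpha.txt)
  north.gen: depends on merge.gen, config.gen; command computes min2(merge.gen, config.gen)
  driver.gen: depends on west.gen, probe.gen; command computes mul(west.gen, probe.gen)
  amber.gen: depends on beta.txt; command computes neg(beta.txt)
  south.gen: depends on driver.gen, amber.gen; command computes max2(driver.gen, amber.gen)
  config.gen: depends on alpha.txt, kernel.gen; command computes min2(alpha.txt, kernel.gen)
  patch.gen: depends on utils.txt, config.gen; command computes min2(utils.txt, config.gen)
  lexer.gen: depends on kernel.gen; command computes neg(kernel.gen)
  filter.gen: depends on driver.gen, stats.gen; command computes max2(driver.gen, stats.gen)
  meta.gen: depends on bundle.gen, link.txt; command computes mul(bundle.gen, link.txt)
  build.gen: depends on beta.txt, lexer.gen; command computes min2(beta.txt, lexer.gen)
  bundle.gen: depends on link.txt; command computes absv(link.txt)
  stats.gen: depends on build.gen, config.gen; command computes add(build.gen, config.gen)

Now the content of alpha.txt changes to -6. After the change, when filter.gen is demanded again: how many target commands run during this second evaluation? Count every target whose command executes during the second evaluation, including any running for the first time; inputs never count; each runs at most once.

Initial pass — values computed on the first demand:
  bundle.gen = absv(0) = 0
  kernel.gen = max2(-9, 0) = 0
  config.gen = min2(0, 0) = 0
  lexer.gen = neg(0) = 0
  build.gen = min2(-9, 0) = -9
  meta.gen = mul(0, 0) = 0
  stats.gen = add(-9, 0) = -9
  probe.gen = max2(0, -9) = 0
  west.gen = min2(0, 0) = 0
  driver.gen = mul(0, 0) = 0
  filter.gen = max2(0, -9) = 0

Second demand — change propagation:
  config.gen: re-runs because alpha.txt 0->-6; new result -6.
  stats.gen: re-runs because config.gen 0->-6; new result -15.
  probe.gen: re-runs because stats.gen -9->-15; new result 0 (unchanged).
  driver.gen: re-examined; everything it read last time is the same (west.gen unchanged, probe.gen unchanged) — cache 0 kept, no run.
  filter.gen: re-runs because stats.gen -9->-15; new result 0 (unchanged).

The important point: at driver.gen every value read last time is unchanged, so the dirty flag clears without a run.

Run set: config.gen, filter.gen, probe.gen, stats.gen (4 run).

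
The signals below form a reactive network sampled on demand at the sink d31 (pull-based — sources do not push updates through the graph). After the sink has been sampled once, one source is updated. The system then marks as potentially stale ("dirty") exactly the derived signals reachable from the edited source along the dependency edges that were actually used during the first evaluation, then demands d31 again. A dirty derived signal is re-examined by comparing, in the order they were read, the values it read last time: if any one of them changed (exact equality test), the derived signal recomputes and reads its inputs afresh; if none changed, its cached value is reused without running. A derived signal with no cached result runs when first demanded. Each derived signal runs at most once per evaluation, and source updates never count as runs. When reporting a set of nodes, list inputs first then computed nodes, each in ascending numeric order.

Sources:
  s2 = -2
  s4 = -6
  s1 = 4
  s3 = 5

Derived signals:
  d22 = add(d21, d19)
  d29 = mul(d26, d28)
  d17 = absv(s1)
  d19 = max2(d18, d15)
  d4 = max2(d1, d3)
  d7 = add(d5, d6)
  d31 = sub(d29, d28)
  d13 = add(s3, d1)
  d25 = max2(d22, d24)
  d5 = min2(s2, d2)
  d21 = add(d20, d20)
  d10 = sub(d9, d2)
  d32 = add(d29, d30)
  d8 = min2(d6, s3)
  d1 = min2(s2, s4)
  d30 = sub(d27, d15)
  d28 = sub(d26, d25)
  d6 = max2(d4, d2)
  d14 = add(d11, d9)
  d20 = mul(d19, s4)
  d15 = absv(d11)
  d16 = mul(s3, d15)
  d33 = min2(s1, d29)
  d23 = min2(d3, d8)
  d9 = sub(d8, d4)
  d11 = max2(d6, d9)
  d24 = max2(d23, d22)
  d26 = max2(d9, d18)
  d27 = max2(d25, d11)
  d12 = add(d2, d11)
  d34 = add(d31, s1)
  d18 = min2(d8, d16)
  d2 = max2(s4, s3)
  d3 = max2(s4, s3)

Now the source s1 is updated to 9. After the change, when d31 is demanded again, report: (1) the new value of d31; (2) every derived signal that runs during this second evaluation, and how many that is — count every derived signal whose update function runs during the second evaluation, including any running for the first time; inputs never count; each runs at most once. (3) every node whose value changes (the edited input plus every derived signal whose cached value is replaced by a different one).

d31 now evaluates to 0.
Run set: none (0 run).
Changed values: s1.
The important point: nothing the output needs ever reads s1, so the edit is invisible to it.

Initial pass — values computed on the first demand:
  d1 = min2(-2, -6) = -6
  d2 = max2(-6, 5) = 5
  d3 = max2(-6, 5) = 5
  d4 = max2(-6, 5) = 5
  d6 = max2(5, 5) = 5
  d8 = min2(5, 5) = 5
  d9 = sub(5, 5) = 0
  d11 = max2(5, 0) = 5
  d15 = absv(5) = 5
  d16 = mul(5, 5) = 25
  d18 = min2(5, 25) = 5
  d19 = max2(5, 5) = 5
  d20 = mul(5, -6) = -30
  d21 = add(-30, -30) = -60
  d22 = add(-60, 5) = -55
  d23 = min2(5, 5) = 5
  d24 = max2(5, -55) = 5
  d25 = max2(-55, 5) = 5
  d26 = max2(0, 5) = 5
  d28 = sub(5, 5) = 0
  d29 = mul(5, 0) = 0
  d31 = sub(0, 0) = 0

Second demand — change propagation:
  no demanded computation ever read s1, so the edit dirties nothing and nothing runs.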